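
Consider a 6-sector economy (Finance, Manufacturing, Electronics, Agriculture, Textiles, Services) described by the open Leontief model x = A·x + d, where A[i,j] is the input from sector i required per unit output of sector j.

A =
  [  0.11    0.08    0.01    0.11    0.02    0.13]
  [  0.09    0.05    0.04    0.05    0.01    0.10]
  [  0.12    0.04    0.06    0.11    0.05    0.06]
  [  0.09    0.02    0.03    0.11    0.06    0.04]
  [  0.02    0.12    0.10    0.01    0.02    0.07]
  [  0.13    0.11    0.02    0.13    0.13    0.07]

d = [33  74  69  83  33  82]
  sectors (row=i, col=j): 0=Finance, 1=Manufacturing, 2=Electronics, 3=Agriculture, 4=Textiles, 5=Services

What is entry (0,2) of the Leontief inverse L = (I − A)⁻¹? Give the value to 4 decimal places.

Form M = I − A:
  [  0.89   -0.08   -0.01   -0.11   -0.02   -0.13]
  [ -0.09    0.95   -0.04   -0.05   -0.01   -0.10]
  [ -0.12   -0.04    0.94   -0.11   -0.05   -0.06]
  [ -0.09   -0.02   -0.03    0.89   -0.06   -0.04]
  [ -0.02   -0.12   -0.10   -0.01    0.98   -0.07]
  [ -0.13   -0.11   -0.02   -0.13   -0.13    0.93]
Leontief inverse L = M⁻¹:
  [  1.1915    0.1368    0.0356    0.1888    0.0652    0.1966]
  [  0.1528    1.0934    0.0596    0.1102    0.0441    0.1508]
  [  0.1940    0.0911    1.0875    0.1822    0.0876    0.1215]
  [  0.1458    0.0604    0.0526    1.1652    0.0892    0.0871]
  [  0.0800    0.1595    0.1238    0.0632    1.0495    0.1180]
  [  0.2204    0.1811    0.0601    0.2151    0.1754    1.1519]
Total output x = L · d:
  x_0 = 1.1915·33 + 0.1368·74 + 0.0356·69 + 0.1888·83 + 0.0652·33 + 0.1966·82 = 85.8442
  x_1 = 0.1528·33 + 1.0934·74 + 0.0596·69 + 0.1102·83 + 0.0441·33 + 0.1508·82 = 113.0260
  x_2 = 0.1940·33 + 0.0911·74 + 1.0875·69 + 0.1822·83 + 0.0876·33 + 0.1215·82 = 116.1622
  x_3 = 0.1458·33 + 0.0604·74 + 0.0526·69 + 1.1652·83 + 0.0892·33 + 0.0871·82 = 119.7087
  x_4 = 0.0800·33 + 0.1595·74 + 0.1238·69 + 0.0632·83 + 1.0495·33 + 0.1180·82 = 72.5482
  x_5 = 0.2204·33 + 0.1811·74 + 0.0601·69 + 0.2151·83 + 0.1754·33 + 1.1519·82 = 142.9132

L[0,2] = 0.0356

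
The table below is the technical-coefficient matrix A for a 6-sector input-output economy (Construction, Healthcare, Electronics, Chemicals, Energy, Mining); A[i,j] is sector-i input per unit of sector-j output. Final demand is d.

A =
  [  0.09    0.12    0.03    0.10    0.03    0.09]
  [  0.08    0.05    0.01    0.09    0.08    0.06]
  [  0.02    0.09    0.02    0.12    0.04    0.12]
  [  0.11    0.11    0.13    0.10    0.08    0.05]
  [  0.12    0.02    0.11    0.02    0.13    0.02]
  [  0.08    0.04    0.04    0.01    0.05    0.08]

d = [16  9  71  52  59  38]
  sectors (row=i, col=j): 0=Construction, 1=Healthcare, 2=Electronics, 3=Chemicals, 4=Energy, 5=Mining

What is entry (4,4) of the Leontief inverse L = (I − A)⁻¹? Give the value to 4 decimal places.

L[4,4] = 1.1804

Form M = I − A:
  [  0.91   -0.12   -0.03   -0.10   -0.03   -0.09]
  [ -0.08    0.95   -0.01   -0.09   -0.08   -0.06]
  [ -0.02   -0.09    0.98   -0.12   -0.04   -0.12]
  [ -0.11   -0.11   -0.13    0.90   -0.08   -0.05]
  [ -0.12   -0.02   -0.11   -0.02    0.87   -0.02]
  [ -0.08   -0.04   -0.04   -0.01   -0.05    0.92]
Leontief inverse L = M⁻¹:
  [  1.1594    0.1798    0.0738    0.1601    0.0830    0.1453]
  [  0.1398    1.0979    0.0519    0.1362    0.1266    0.1022]
  [  0.0826    0.1397    1.0636    0.1688    0.0897    0.1670]
  [  0.1936    0.1871    0.1861    1.1808    0.1481    0.1228]
  [  0.1808    0.0737    0.1516    0.0747    1.1804    0.0720]
  [  0.1224    0.0755    0.0652    0.0441    0.0824    1.1165]
Total output x = L · d:
  x_0 = 1.1594·16 + 0.1798·9 + 0.0738·71 + 0.1601·52 + 0.0830·59 + 0.1453·38 = 44.1518
  x_1 = 0.1398·16 + 1.0979·9 + 0.0519·71 + 0.1362·52 + 0.1266·59 + 0.1022·38 = 34.2392
  x_2 = 0.0826·16 + 0.1397·9 + 1.0636·71 + 0.1688·52 + 0.0897·59 + 0.1670·38 = 98.5161
  x_3 = 0.1936·16 + 0.1871·9 + 0.1861·71 + 1.1808·52 + 0.1481·59 + 0.1228·38 = 92.7996
  x_4 = 0.1808·16 + 0.0737·9 + 0.1516·71 + 0.0747·52 + 1.1804·59 + 0.0720·38 = 90.5893
  x_5 = 0.1224·16 + 0.0755·9 + 0.0652·71 + 0.0441·52 + 0.0824·59 + 1.1165·38 = 56.8476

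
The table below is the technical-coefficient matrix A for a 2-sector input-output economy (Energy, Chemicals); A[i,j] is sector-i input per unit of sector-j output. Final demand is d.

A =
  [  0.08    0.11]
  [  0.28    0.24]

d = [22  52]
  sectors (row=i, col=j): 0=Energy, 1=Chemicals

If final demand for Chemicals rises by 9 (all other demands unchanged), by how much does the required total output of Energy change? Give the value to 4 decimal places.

Form M = I − A:
  [  0.92   -0.11]
  [ -0.28    0.76]
Leontief inverse L = M⁻¹:
  [  1.1370    0.1646]
  [  0.4189    1.3764]
Total output x = L · d:
  x_0 = 1.1370·22 + 0.1646·52 = 33.5727
  x_1 = 0.4189·22 + 1.3764·52 = 80.7899
Δx_0 = L[0,1] · Δd_1 = 0.1646 · 9 = 1.4811

1.4811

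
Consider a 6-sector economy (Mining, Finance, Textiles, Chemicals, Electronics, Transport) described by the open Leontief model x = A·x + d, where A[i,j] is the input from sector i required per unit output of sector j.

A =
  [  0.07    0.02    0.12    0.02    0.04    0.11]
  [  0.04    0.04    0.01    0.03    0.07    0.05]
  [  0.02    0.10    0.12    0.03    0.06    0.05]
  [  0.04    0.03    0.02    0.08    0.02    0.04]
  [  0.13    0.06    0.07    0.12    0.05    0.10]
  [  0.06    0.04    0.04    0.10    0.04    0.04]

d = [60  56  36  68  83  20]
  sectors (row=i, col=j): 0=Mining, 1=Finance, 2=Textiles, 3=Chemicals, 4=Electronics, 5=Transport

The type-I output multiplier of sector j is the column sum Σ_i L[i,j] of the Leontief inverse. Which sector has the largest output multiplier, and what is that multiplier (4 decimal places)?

Form M = I − A:
  [  0.93   -0.02   -0.12   -0.02   -0.04   -0.11]
  [ -0.04    0.96   -0.01   -0.03   -0.07   -0.05]
  [ -0.02   -0.10    0.88   -0.03   -0.06   -0.05]
  [ -0.04   -0.03   -0.02    0.92   -0.02   -0.04]
  [ -0.13   -0.06   -0.07   -0.12    0.95   -0.10]
  [ -0.06   -0.04   -0.04   -0.10   -0.04    0.96]
Leontief inverse L = M⁻¹:
  [  1.1024    0.0522    0.1643    0.0559    0.0680    0.1470]
  [  0.0656    1.0568    0.0326    0.0565    0.0871    0.0757]
  [  0.0514    0.1328    1.1574    0.0642    0.0900    0.0851]
  [  0.0588    0.0444    0.0390    1.1020    0.0340    0.0605]
  [  0.1754    0.0957    0.1220    0.1689    1.0847    0.1515]
  [  0.0872    0.0614    0.0690    0.1303    0.0604    1.0702]
Total output x = L · d:
  x_0 = 1.1024·60 + 0.0522·56 + 0.1643·36 + 0.0559·68 + 0.0680·83 + 0.1470·20 = 87.3685
  x_1 = 0.0656·60 + 1.0568·56 + 0.0326·36 + 0.0565·68 + 0.0871·83 + 0.0757·20 = 76.8777
  x_2 = 0.0514·60 + 0.1328·56 + 1.1574·36 + 0.0642·68 + 0.0900·83 + 0.0851·20 = 65.7245
  x_3 = 0.0588·60 + 0.0444·56 + 0.0390·36 + 1.1020·68 + 0.0340·83 + 0.0605·20 = 86.3797
  x_4 = 0.1754·60 + 0.0957·56 + 0.1220·36 + 0.1689·68 + 1.0847·83 + 0.1515·20 = 124.8214
  x_5 = 0.0872·60 + 0.0614·56 + 0.0690·36 + 0.1303·68 + 0.0604·83 + 1.0702·20 = 46.4344
Output multipliers (column sums of L):
  Mining: 1.5409
  Finance: 1.4434
  Textiles: 1.5843
  Chemicals: 1.5778
  Electronics: 1.4241
  Transport: 1.5900

Transport (1.5900)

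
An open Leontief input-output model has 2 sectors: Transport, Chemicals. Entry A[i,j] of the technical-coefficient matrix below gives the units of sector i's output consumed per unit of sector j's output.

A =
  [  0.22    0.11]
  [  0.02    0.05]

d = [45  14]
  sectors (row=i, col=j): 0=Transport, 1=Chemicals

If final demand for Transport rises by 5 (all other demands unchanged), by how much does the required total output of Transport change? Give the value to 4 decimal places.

6.4293

Form M = I − A:
  [  0.78   -0.11]
  [ -0.02    0.95]
Leontief inverse L = M⁻¹:
  [  1.2859    0.1489]
  [  0.0271    1.0558]
Total output x = L · d:
  x_0 = 1.2859·45 + 0.1489·14 = 59.9486
  x_1 = 0.0271·45 + 1.0558·14 = 15.9989
Δx_0 = L[0,0] · Δd_0 = 1.2859 · 5 = 6.4293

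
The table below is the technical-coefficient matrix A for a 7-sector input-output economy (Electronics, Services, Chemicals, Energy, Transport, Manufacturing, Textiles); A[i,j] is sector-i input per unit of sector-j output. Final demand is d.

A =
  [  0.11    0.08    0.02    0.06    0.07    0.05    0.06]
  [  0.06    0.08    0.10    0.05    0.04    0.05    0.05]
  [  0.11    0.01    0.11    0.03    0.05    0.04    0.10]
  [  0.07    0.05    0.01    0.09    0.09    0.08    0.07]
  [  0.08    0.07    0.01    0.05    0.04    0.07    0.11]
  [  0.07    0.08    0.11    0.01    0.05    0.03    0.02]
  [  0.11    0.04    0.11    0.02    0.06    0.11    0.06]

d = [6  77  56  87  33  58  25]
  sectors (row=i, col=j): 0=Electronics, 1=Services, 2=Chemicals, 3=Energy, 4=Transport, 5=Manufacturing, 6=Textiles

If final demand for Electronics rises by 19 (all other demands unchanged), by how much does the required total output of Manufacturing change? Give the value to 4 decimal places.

Form M = I − A:
  [  0.89   -0.08   -0.02   -0.06   -0.07   -0.05   -0.06]
  [ -0.06    0.92   -0.10   -0.05   -0.04   -0.05   -0.05]
  [ -0.11   -0.01    0.89   -0.03   -0.05   -0.04   -0.10]
  [ -0.07   -0.05   -0.01    0.91   -0.09   -0.08   -0.07]
  [ -0.08   -0.07   -0.01   -0.05    0.96   -0.07   -0.11]
  [ -0.07   -0.08   -0.11   -0.01   -0.05    0.97   -0.02]
  [ -0.11   -0.04   -0.11   -0.02   -0.06   -0.11    0.94]
Leontief inverse L = M⁻¹:
  [  1.1810    0.1312    0.0700    0.0974    0.1166    0.0998    0.1128]
  [  0.1292    1.1235    0.1555    0.0833    0.0835    0.0955    0.1026]
  [  0.1881    0.0546    1.1664    0.0636    0.0972    0.0907    0.1570]
  [  0.1411    0.1016    0.0604    1.1275    0.1380    0.1320    0.1238]
  [  0.1488    0.1179    0.0640    0.0828    1.0846    0.1194    0.1582]
  [  0.1303    0.1174    0.1577    0.0382    0.0859    1.0671    0.0669]
  [  0.1935    0.0930    0.1751    0.0561    0.1108    0.1617    1.1203]
Total output x = L · d:
  x_0 = 1.1810·6 + 0.1312·77 + 0.0700·56 + 0.0974·87 + 0.1166·33 + 0.0998·58 + 0.1128·25 = 42.0322
  x_1 = 0.1292·6 + 1.1235·77 + 0.1555·56 + 0.0833·87 + 0.0835·33 + 0.0955·58 + 0.1026·25 = 114.0992
  x_2 = 0.1881·6 + 0.0546·77 + 1.1664·56 + 0.0636·87 + 0.0972·33 + 0.0907·58 + 0.1570·25 = 88.5840
  x_3 = 0.1411·6 + 0.1016·77 + 0.0604·56 + 1.1275·87 + 0.1380·33 + 0.1320·58 + 0.1238·25 = 125.4459
  x_4 = 0.1488·6 + 0.1179·77 + 0.0640·56 + 0.0828·87 + 1.0846·33 + 0.1194·58 + 0.1582·25 = 67.4368
  x_5 = 0.1303·6 + 0.1174·77 + 0.1577·56 + 0.0382·87 + 0.0859·33 + 1.0671·58 + 0.0669·25 = 88.3729
  x_6 = 0.1935·6 + 0.0930·77 + 0.1751·56 + 0.0561·87 + 0.1108·33 + 0.1617·58 + 1.1203·25 = 64.0510
Δx_5 = L[5,0] · Δd_0 = 0.1303 · 19 = 2.4763

2.4763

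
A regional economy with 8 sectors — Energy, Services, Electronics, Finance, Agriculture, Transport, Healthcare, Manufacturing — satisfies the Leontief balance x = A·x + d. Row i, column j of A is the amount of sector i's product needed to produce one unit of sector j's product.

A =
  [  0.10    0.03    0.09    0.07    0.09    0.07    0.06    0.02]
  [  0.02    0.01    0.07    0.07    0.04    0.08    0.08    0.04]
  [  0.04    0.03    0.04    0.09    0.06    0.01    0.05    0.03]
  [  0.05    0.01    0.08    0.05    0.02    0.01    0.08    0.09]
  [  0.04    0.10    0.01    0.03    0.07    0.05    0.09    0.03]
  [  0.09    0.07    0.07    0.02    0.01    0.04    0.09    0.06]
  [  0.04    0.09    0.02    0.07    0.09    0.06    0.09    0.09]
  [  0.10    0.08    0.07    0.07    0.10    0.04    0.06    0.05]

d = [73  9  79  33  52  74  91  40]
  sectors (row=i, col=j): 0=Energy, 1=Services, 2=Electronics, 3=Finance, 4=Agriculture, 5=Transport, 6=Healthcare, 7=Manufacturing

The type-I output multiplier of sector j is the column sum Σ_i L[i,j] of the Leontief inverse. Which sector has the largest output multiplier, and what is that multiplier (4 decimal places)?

Form M = I − A:
  [  0.90   -0.03   -0.09   -0.07   -0.09   -0.07   -0.06   -0.02]
  [ -0.02    0.99   -0.07   -0.07   -0.04   -0.08   -0.08   -0.04]
  [ -0.04   -0.03    0.96   -0.09   -0.06   -0.01   -0.05   -0.03]
  [ -0.05   -0.01   -0.08    0.95   -0.02   -0.01   -0.08   -0.09]
  [ -0.04   -0.10   -0.01   -0.03    0.93   -0.05   -0.09   -0.03]
  [ -0.09   -0.07   -0.07   -0.02   -0.01    0.96   -0.09   -0.06]
  [ -0.04   -0.09   -0.02   -0.07   -0.09   -0.06    0.91   -0.09]
  [ -0.10   -0.08   -0.07   -0.07   -0.10   -0.04   -0.06    0.95]
Leontief inverse L = M⁻¹:
  [  1.1578    0.0813    0.1426    0.1267    0.1489    0.1129    0.1329    0.0687]
  [  0.0648    1.0521    0.1102    0.1140    0.0845    0.1112    0.1376    0.0827]
  [  0.0760    0.0630    1.0746    0.1280    0.0991    0.0374    0.0987    0.0652]
  [  0.0949    0.0501    0.1199    1.0971    0.0699    0.0411    0.1332    0.1293]
  [  0.0831    0.1437    0.0511    0.0752    1.1178    0.0900    0.1517    0.0719]
  [  0.1411    0.1138    0.1178    0.0736    0.0652    1.0806    0.1524    0.1032]
  [  0.0997    0.1479    0.0754    0.1294    0.1537    0.1089    1.1696    0.1455]
  [  0.1609    0.1348    0.1274    0.1324    0.1654    0.0889    0.1389    1.1023]
Total output x = L · d:
  x_0 = 1.1578·73 + 0.0813·9 + 0.1426·79 + 0.1267·33 + 0.1489·52 + 0.1129·74 + 0.1329·91 + 0.0687·40 = 131.6407
  x_1 = 0.0648·73 + 1.0521·9 + 0.1102·79 + 0.1140·33 + 0.0845·52 + 0.1112·74 + 0.1376·91 + 0.0827·40 = 55.1175
  x_2 = 0.0760·73 + 0.0630·9 + 1.0746·79 + 0.1280·33 + 0.0991·52 + 0.0374·74 + 0.0987·91 + 0.0652·40 = 114.7421
  x_3 = 0.0949·73 + 0.0501·9 + 0.1199·79 + 1.0971·33 + 0.0699·52 + 0.0411·74 + 0.1332·91 + 0.1293·40 = 77.0231
  x_4 = 0.0831·73 + 0.1437·9 + 0.0511·79 + 0.0752·33 + 1.1178·52 + 0.0900·74 + 0.1517·91 + 0.0719·40 = 95.3521
  x_5 = 0.1411·73 + 0.1138·9 + 0.1178·79 + 0.0736·33 + 0.0652·52 + 1.0806·74 + 0.1524·91 + 0.1032·40 = 124.4088
  x_6 = 0.0997·73 + 0.1479·9 + 0.0754·79 + 0.1294·33 + 0.1537·52 + 0.1089·74 + 1.1696·91 + 0.1455·40 = 147.1385
  x_7 = 0.1609·73 + 0.1348·9 + 0.1274·79 + 0.1324·33 + 0.1654·52 + 0.0889·74 + 0.1389·91 + 1.1023·40 = 99.3020
Output multipliers (column sums of L):
  Energy: 1.8782
  Services: 1.7868
  Electronics: 1.8191
  Finance: 1.8765
  Agriculture: 1.9044
  Transport: 1.6711
  Healthcare: 2.1150
  Manufacturing: 1.7687

Healthcare (2.1150)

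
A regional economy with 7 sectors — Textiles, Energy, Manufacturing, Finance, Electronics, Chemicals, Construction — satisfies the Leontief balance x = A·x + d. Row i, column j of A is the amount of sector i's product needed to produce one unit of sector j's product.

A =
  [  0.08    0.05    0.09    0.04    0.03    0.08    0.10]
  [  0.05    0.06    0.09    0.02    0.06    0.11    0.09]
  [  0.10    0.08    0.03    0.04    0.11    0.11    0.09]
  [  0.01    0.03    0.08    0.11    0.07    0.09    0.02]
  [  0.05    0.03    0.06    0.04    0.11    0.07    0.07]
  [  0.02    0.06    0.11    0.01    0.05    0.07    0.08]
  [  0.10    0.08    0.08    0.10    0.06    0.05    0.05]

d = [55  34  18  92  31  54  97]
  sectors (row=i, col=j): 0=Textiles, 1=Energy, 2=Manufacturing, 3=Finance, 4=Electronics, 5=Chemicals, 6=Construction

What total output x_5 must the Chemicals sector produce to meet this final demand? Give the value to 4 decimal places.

92.5655

Form M = I − A:
  [  0.92   -0.05   -0.09   -0.04   -0.03   -0.08   -0.10]
  [ -0.05    0.94   -0.09   -0.02   -0.06   -0.11   -0.09]
  [ -0.10   -0.08    0.97   -0.04   -0.11   -0.11   -0.09]
  [ -0.01   -0.03   -0.08    0.89   -0.07   -0.09   -0.02]
  [ -0.05   -0.03   -0.06   -0.04    0.89   -0.07   -0.07]
  [ -0.02   -0.06   -0.11   -0.01   -0.05    0.93   -0.08]
  [ -0.10   -0.08   -0.08   -0.10   -0.06   -0.05    0.95]
Leontief inverse L = M⁻¹:
  [  1.1371    0.1035    0.1588    0.0850    0.0914    0.1529    0.1659]
  [  0.1065    1.1142    0.1600    0.0624    0.1244    0.1838    0.1579]
  [  0.1617    0.1385    1.1131    0.0895    0.1815    0.1933    0.1671]
  [  0.0492    0.0709    0.1371    1.1490    0.1272    0.1534    0.0714]
  [  0.0985    0.0749    0.1208    0.0800    1.1694    0.1343    0.1281]
  [  0.0698    0.1068    0.1667    0.0460    0.1067    1.1335    0.1375]
  [  0.1574    0.1342    0.1548    0.1502    0.1282    0.1321    1.1203]
Total output x = L · d:
  x_0 = 1.1371·55 + 0.1035·34 + 0.1588·18 + 0.0850·92 + 0.0914·31 + 0.1529·54 + 0.1659·97 = 103.9262
  x_1 = 0.1065·55 + 1.1142·34 + 0.1600·18 + 0.0624·92 + 0.1244·31 + 0.1838·54 + 0.1579·97 = 81.4575
  x_2 = 0.1617·55 + 0.1385·34 + 1.1131·18 + 0.0895·92 + 0.1815·31 + 0.1933·54 + 0.1671·97 = 74.1534
  x_3 = 0.0492·55 + 0.0709·34 + 0.1371·18 + 1.1490·92 + 0.1272·31 + 0.1534·54 + 0.0714·97 = 132.4462
  x_4 = 0.0985·55 + 0.0749·34 + 0.1208·18 + 0.0800·92 + 1.1694·31 + 0.1343·54 + 0.1281·97 = 73.4142
  x_5 = 0.0698·55 + 0.1068·34 + 0.1667·18 + 0.0460·92 + 0.1067·31 + 1.1335·54 + 0.1375·97 = 92.5655
  x_6 = 0.1574·55 + 0.1342·34 + 0.1548·18 + 0.1502·92 + 0.1282·31 + 0.1321·54 + 1.1203·97 = 149.5992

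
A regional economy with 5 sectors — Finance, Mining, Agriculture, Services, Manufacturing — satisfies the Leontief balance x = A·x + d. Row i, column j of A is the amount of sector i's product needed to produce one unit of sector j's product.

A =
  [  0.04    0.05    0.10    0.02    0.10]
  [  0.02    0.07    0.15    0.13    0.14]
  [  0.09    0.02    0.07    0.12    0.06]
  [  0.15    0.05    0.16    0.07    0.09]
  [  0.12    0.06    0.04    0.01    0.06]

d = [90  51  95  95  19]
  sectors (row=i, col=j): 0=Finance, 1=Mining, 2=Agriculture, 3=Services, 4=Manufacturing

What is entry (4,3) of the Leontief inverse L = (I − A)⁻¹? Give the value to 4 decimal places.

L[4,3] = 0.0376

Form M = I − A:
  [  0.96   -0.05   -0.10   -0.02   -0.10]
  [ -0.02    0.93   -0.15   -0.13   -0.14]
  [ -0.09   -0.02    0.93   -0.12   -0.06]
  [ -0.15   -0.05   -0.16    0.93   -0.09]
  [ -0.12   -0.06   -0.04   -0.01    0.94]
Leontief inverse L = M⁻¹:
  [  1.0826    0.0732    0.1435    0.0535    0.1404]
  [  0.1005    1.1093    0.2313    0.1893    0.2088]
  [  0.1452    0.0476    1.1303    0.1568    0.1097]
  [  0.2198    0.0877    0.2381    1.1247    0.1593]
  [  0.1531    0.0831    0.0837    0.0376    1.1014]
Total output x = L · d:
  x_0 = 1.0826·90 + 0.0732·51 + 0.1435·95 + 0.0535·95 + 0.1404·19 = 122.5451
  x_1 = 0.1005·90 + 1.1093·51 + 0.2313·95 + 0.1893·95 + 0.2088·19 = 109.5384
  x_2 = 0.1452·90 + 0.0476·51 + 1.1303·95 + 0.1568·95 + 0.1097·19 = 139.8470
  x_3 = 0.2198·90 + 0.0877·51 + 0.2381·95 + 1.1247·95 + 0.1593·19 = 156.7486
  x_4 = 0.1531·90 + 0.0831·51 + 0.0837·95 + 0.0376·95 + 1.1014·19 = 50.4671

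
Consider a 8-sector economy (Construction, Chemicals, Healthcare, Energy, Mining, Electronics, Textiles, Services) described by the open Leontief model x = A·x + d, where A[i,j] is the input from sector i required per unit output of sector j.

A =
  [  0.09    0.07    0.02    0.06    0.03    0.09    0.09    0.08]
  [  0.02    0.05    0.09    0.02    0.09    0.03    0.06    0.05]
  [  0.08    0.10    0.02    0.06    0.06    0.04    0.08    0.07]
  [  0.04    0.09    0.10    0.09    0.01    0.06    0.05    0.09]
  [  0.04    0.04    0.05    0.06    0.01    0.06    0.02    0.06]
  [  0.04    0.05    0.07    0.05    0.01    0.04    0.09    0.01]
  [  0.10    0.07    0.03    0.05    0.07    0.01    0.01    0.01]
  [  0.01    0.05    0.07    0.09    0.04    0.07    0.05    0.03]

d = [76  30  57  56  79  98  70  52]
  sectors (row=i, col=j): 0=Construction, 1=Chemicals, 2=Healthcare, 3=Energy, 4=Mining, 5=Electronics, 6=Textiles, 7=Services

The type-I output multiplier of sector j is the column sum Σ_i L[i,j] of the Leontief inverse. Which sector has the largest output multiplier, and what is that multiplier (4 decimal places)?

Form M = I − A:
  [  0.91   -0.07   -0.02   -0.06   -0.03   -0.09   -0.09   -0.08]
  [ -0.02    0.95   -0.09   -0.02   -0.09   -0.03   -0.06   -0.05]
  [ -0.08   -0.10    0.98   -0.06   -0.06   -0.04   -0.08   -0.07]
  [ -0.04   -0.09   -0.10    0.91   -0.01   -0.06   -0.05   -0.09]
  [ -0.04   -0.04   -0.05   -0.06    0.99   -0.06   -0.02   -0.06]
  [ -0.04   -0.05   -0.07   -0.05   -0.01    0.96   -0.09   -0.01]
  [ -0.10   -0.07   -0.03   -0.05   -0.07   -0.01    0.99   -0.01]
  [ -0.01   -0.05   -0.07   -0.09   -0.04   -0.07   -0.05    0.97]
Leontief inverse L = M⁻¹:
  [  1.1393    0.1296    0.0733    0.1149    0.0684    0.1359    0.1431    0.1237]
  [  0.0578    1.0963    0.1279    0.0616    0.1208    0.0637    0.0977    0.0854]
  [  0.1261    0.1568    1.0720    0.1120    0.0988    0.0842    0.1287    0.1145]
  [  0.0876    0.1544    0.1563    1.1471    0.0519    0.1057    0.1055    0.1383]
  [  0.0703    0.0808    0.0863    0.0974    1.0344    0.0907    0.0569    0.0907]
  [  0.0780    0.0942    0.1042    0.0864    0.0395    1.0685    0.1256    0.0416]
  [  0.1337    0.1108    0.0651    0.0864    0.0953    0.0444    1.0469    0.0466]
  [  0.0474    0.0993    0.1136    0.1336    0.0693    0.1037    0.0910    1.0668]
Total output x = L · d:
  x_0 = 1.1393·76 + 0.1296·30 + 0.0733·57 + 0.1149·56 + 0.0684·79 + 0.1359·98 + 0.1431·70 + 0.1237·52 = 136.2598
  x_1 = 0.0578·76 + 1.0963·30 + 0.1279·57 + 0.0616·56 + 0.1208·79 + 0.0637·98 + 0.0977·70 + 0.0854·52 = 75.0874
  x_2 = 0.1261·76 + 0.1568·30 + 1.0720·57 + 0.1120·56 + 0.0988·79 + 0.0842·98 + 0.1287·70 + 0.1145·52 = 112.6808
  x_3 = 0.0876·76 + 0.1544·30 + 0.1563·57 + 1.1471·56 + 0.0519·79 + 0.1057·98 + 0.1055·70 + 0.1383·52 = 113.4640
  x_4 = 0.0703·76 + 0.0808·30 + 0.0863·57 + 0.0974·56 + 1.0344·79 + 0.0907·98 + 0.0569·70 + 0.0907·52 = 117.4427
  x_5 = 0.0780·76 + 0.0942·30 + 0.1042·57 + 0.0864·56 + 0.0395·79 + 1.0685·98 + 0.1256·70 + 0.0416·52 = 138.3184
  x_6 = 0.1337·76 + 0.1108·30 + 0.0651·57 + 0.0864·56 + 0.0953·79 + 0.0444·98 + 1.0469·70 + 0.0466·52 = 109.6162
  x_7 = 0.0474·76 + 0.0993·30 + 0.1136·57 + 0.1336·56 + 0.0693·79 + 0.1037·98 + 0.0910·70 + 1.0668·52 = 98.0177
Output multipliers (column sums of L):
  Construction: 1.7402
  Chemicals: 1.9224
  Healthcare: 1.7988
  Energy: 1.8393
  Mining: 1.5783
  Electronics: 1.6966
  Textiles: 1.7954
  Services: 1.7076

Chemicals (1.9224)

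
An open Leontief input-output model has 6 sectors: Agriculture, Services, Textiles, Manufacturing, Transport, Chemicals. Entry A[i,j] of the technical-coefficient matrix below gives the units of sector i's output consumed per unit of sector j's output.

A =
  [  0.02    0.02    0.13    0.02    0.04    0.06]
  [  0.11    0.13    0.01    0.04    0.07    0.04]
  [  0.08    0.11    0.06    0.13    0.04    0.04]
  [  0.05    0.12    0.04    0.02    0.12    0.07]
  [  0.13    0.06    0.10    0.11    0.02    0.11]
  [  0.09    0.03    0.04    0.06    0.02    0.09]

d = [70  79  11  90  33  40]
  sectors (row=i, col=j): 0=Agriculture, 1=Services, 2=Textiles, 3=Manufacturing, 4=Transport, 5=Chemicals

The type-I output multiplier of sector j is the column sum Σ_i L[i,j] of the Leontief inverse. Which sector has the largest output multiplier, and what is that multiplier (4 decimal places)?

Form M = I − A:
  [  0.98   -0.02   -0.13   -0.02   -0.04   -0.06]
  [ -0.11    0.87   -0.01   -0.04   -0.07   -0.04]
  [ -0.08   -0.11    0.94   -0.13   -0.04   -0.04]
  [ -0.05   -0.12   -0.04    0.98   -0.12   -0.07]
  [ -0.13   -0.06   -0.10   -0.11    0.98   -0.11]
  [ -0.09   -0.03   -0.04   -0.06   -0.02    0.91]
Leontief inverse L = M⁻¹:
  [  1.0600    0.0602    0.1603    0.0580    0.0631    0.0917]
  [  0.1621    1.1802    0.0528    0.0752    0.1040    0.0832]
  [  0.1383    0.1756    1.1051    0.1717    0.0861    0.0890]
  [  0.1122    0.1749    0.0841    1.0655    0.1534    0.1193]
  [  0.1916    0.1253    0.1551    0.1595    1.0664    0.1661]
  [  0.1279    0.0669    0.0751    0.0895    0.0470    1.1261]
Total output x = L · d:
  x_0 = 1.0600·70 + 0.0602·79 + 0.1603·11 + 0.0580·90 + 0.0631·33 + 0.0917·40 = 91.6885
  x_1 = 0.1621·70 + 1.1802·79 + 0.0528·11 + 0.0752·90 + 0.1040·33 + 0.0832·40 = 118.6979
  x_2 = 0.1383·70 + 0.1756·79 + 1.1051·11 + 0.1717·90 + 0.0861·33 + 0.0890·40 = 57.5643
  x_3 = 0.1122·70 + 0.1749·79 + 0.0841·11 + 1.0655·90 + 0.1534·33 + 0.1193·40 = 128.3218
  x_4 = 0.1916·70 + 0.1253·79 + 0.1551·11 + 0.1595·90 + 1.0664·33 + 0.1661·40 = 81.2058
  x_5 = 0.1279·70 + 0.0669·79 + 0.0751·11 + 0.0895·90 + 0.0470·33 + 1.1261·40 = 69.7131
Output multipliers (column sums of L):
  Agriculture: 1.7920
  Services: 1.7830
  Textiles: 1.6325
  Manufacturing: 1.6195
  Transport: 1.5200
  Chemicals: 1.6755

Agriculture (1.7920)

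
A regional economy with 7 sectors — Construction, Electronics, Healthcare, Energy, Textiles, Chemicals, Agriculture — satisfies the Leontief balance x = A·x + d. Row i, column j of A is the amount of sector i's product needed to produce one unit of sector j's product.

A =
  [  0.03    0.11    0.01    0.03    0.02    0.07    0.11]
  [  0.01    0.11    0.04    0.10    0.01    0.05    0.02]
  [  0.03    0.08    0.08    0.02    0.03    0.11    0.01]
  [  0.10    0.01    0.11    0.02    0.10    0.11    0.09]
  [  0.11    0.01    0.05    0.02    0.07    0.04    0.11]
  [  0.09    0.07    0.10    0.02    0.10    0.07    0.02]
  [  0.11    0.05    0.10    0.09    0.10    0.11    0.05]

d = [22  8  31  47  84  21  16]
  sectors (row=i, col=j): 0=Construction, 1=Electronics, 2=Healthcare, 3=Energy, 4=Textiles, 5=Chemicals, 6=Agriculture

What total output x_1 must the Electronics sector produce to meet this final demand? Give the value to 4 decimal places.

25.6016

Form M = I − A:
  [  0.97   -0.11   -0.01   -0.03   -0.02   -0.07   -0.11]
  [ -0.01    0.89   -0.04   -0.10   -0.01   -0.05   -0.02]
  [ -0.03   -0.08    0.92   -0.02   -0.03   -0.11   -0.01]
  [ -0.10   -0.01   -0.11    0.98   -0.10   -0.11   -0.09]
  [ -0.11   -0.01   -0.05   -0.02    0.93   -0.04   -0.11]
  [ -0.09   -0.07   -0.10   -0.02   -0.10    0.93   -0.02]
  [ -0.11   -0.05   -0.10   -0.09   -0.10   -0.11    0.95]
Leontief inverse L = M⁻¹:
  [  1.0764    0.1578    0.0593    0.0674    0.0630    0.1243    0.1449]
  [  0.0477    1.1496    0.0844    0.1280    0.0459    0.0984    0.0501]
  [  0.0669    0.1249    1.1233    0.0457    0.0649    0.1572    0.0373]
  [  0.1670    0.0729    0.1761    1.0570    0.1594    0.1864    0.1452]
  [  0.1627    0.0589    0.0992    0.0523    1.1159    0.0999    0.1574]
  [  0.1400    0.1257    0.1511    0.0522    0.1435    1.1306    0.0658]
  [  0.1834    0.1196    0.1742    0.1310    0.1657    0.1952    1.1139]
Total output x = L · d:
  x_0 = 1.0764·22 + 0.1578·8 + 0.0593·31 + 0.0674·47 + 0.0630·84 + 0.1243·21 + 0.1449·16 = 40.1661
  x_1 = 0.0477·22 + 1.1496·8 + 0.0844·31 + 0.1280·47 + 0.0459·84 + 0.0984·21 + 0.0501·16 = 25.6016
  x_2 = 0.0669·22 + 0.1249·8 + 1.1233·31 + 0.0457·47 + 0.0649·84 + 0.1572·21 + 0.0373·16 = 48.7862
  x_3 = 0.1670·22 + 0.0729·8 + 0.1761·31 + 1.0570·47 + 0.1594·84 + 0.1864·21 + 0.1452·16 = 79.0159
  x_4 = 0.1627·22 + 0.0589·8 + 0.0992·31 + 0.0523·47 + 1.1159·84 + 0.0999·21 + 0.1574·16 = 107.9351
  x_5 = 0.1400·22 + 0.1257·8 + 0.1511·31 + 0.0522·47 + 0.1435·84 + 1.1306·21 + 0.0658·16 = 48.0724
  x_6 = 0.1834·22 + 0.1196·8 + 0.1742·31 + 0.1310·47 + 0.1657·84 + 0.1952·21 + 1.1139·16 = 52.3894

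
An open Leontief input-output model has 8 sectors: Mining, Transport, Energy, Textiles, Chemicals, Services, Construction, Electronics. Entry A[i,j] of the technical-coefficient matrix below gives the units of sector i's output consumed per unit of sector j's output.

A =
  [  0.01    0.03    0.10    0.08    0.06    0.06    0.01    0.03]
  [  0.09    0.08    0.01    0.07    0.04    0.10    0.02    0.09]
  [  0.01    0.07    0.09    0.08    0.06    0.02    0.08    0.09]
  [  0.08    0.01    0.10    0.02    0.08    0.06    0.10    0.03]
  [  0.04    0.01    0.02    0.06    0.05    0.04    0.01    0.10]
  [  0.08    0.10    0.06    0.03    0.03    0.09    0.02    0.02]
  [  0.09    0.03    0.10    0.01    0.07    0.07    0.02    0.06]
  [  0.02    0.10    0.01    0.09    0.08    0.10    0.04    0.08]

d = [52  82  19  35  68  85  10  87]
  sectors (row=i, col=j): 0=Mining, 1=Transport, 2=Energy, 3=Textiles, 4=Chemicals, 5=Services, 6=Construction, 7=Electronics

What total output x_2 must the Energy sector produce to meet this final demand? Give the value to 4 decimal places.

Form M = I − A:
  [  0.99   -0.03   -0.10   -0.08   -0.06   -0.06   -0.01   -0.03]
  [ -0.09    0.92   -0.01   -0.07   -0.04   -0.10   -0.02   -0.09]
  [ -0.01   -0.07    0.91   -0.08   -0.06   -0.02   -0.08   -0.09]
  [ -0.08   -0.01   -0.10    0.98   -0.08   -0.06   -0.10   -0.03]
  [ -0.04   -0.01   -0.02   -0.06    0.95   -0.04   -0.01   -0.10]
  [ -0.08   -0.10   -0.06   -0.03   -0.03    0.91   -0.02   -0.02]
  [ -0.09   -0.03   -0.10   -0.01   -0.07   -0.07    0.98   -0.06]
  [ -0.02   -0.10   -0.01   -0.09   -0.08   -0.10   -0.04    0.92]
Leontief inverse L = M⁻¹:
  [  1.0450    0.0680    0.1430    0.1184    0.1005    0.1032    0.0420    0.0745]
  [  0.1383    1.1338    0.0613    0.1216    0.0917    0.1668    0.0521    0.1424]
  [  0.0584    0.1209    1.1438    0.1316    0.1163    0.0819    0.1189    0.1521]
  [  0.1208    0.0546    0.1568    1.0675    0.1301    0.1129    0.1312    0.0846]
  [  0.0686    0.0441    0.0530    0.0951    1.0868    0.0822    0.0340    0.1370]
  [  0.1216    0.1469    0.1062    0.0752    0.0722    1.1445    0.0474    0.0670]
  [  0.1256    0.0770    0.1484    0.0597    0.1162    0.1221    1.0497    0.1118]
  [  0.0748    0.1545    0.0602    0.1407    0.1335    0.1692    0.0744    1.1380]
Total output x = L · d:
  x_0 = 1.0450·52 + 0.0680·82 + 0.1430·19 + 0.1184·35 + 0.1005·68 + 0.1032·85 + 0.0420·10 + 0.0745·87 = 89.2838
  x_1 = 0.1383·52 + 1.1338·82 + 0.0613·19 + 0.1216·35 + 0.0917·68 + 0.1668·85 + 0.0521·10 + 0.1424·87 = 138.8971
  x_2 = 0.0584·52 + 0.1209·82 + 1.1438·19 + 0.1316·35 + 0.1163·68 + 0.0819·85 + 0.1189·10 + 0.1521·87 = 68.5815
  x_3 = 0.1208·52 + 0.0546·82 + 0.1568·19 + 1.0675·35 + 0.1301·68 + 0.1129·85 + 0.1312·10 + 0.0846·87 = 78.2185
  x_4 = 0.0686·52 + 0.0441·82 + 0.0530·19 + 0.0951·35 + 1.0868·68 + 0.0822·85 + 0.0340·10 + 0.1370·87 = 104.6656
  x_5 = 0.1216·52 + 0.1469·82 + 0.1062·19 + 0.0752·35 + 0.0722·68 + 1.1445·85 + 0.0474·10 + 0.0670·87 = 131.5118
  x_6 = 0.1256·52 + 0.0770·82 + 0.1484·19 + 0.0597·35 + 0.1162·68 + 0.1221·85 + 1.0497·10 + 0.1118·87 = 56.2508
  x_7 = 0.0748·52 + 0.1545·82 + 0.0602·19 + 0.1407·35 + 0.1335·68 + 0.1692·85 + 0.0744·10 + 1.1380·87 = 145.8427

68.5815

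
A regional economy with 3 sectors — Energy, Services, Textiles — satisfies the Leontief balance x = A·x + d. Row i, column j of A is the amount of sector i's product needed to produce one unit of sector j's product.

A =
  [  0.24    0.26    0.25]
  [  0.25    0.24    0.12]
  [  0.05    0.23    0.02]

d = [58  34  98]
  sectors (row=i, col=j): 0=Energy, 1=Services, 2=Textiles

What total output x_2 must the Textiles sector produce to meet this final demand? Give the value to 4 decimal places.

Form M = I − A:
  [  0.76   -0.26   -0.25]
  [ -0.25    0.76   -0.12]
  [ -0.05   -0.23    0.98]
Leontief inverse L = M⁻¹:
  [  1.5730    0.6850    0.4852]
  [  0.5505    1.6061    0.3371]
  [  0.2095    0.4119    1.1243]
Total output x = L · d:
  x_0 = 1.5730·58 + 0.6850·34 + 0.4852·98 = 162.0693
  x_1 = 0.5505·58 + 1.6061·34 + 0.3371·98 = 119.5753
  x_2 = 0.2095·58 + 0.4119·34 + 1.1243·98 = 136.3324

136.3324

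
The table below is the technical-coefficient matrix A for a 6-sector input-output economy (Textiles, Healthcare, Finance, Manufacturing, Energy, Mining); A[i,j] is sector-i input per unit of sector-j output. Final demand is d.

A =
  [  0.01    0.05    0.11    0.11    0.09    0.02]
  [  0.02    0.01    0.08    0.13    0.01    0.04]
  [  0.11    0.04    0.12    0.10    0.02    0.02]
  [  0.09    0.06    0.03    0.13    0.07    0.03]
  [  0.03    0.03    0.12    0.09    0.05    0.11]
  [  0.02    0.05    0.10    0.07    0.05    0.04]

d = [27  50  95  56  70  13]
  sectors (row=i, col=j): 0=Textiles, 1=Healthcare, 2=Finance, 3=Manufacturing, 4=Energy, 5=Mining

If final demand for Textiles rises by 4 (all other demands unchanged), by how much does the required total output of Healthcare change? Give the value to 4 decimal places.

Form M = I − A:
  [  0.99   -0.05   -0.11   -0.11   -0.09   -0.02]
  [ -0.02    0.99   -0.08   -0.13   -0.01   -0.04]
  [ -0.11   -0.04    0.88   -0.10   -0.02   -0.02]
  [ -0.09   -0.06   -0.03    0.87   -0.07   -0.03]
  [ -0.03   -0.03   -0.12   -0.09    0.95   -0.11]
  [ -0.02   -0.05   -0.10   -0.07   -0.05    0.96]
Leontief inverse L = M⁻¹:
  [  1.0511    0.0767    0.1662    0.1797    0.1196    0.0479]
  [  0.0527    1.0325    0.1178    0.1826    0.0348    0.0563]
  [  0.1508    0.0696    1.1798    0.1742    0.0549    0.0424]
  [  0.1252    0.0889    0.0859    1.2041    0.1064    0.0579]
  [  0.0719    0.0606    0.1833    0.1623    1.0831    0.1370]
  [  0.0532    0.0723    0.1483    0.1276    0.0742    1.0614]
Total output x = L · d:
  x_0 = 1.0511·27 + 0.0767·50 + 0.1662·95 + 0.1797·56 + 0.1196·70 + 0.0479·13 = 67.0681
  x_1 = 0.0527·27 + 1.0325·50 + 0.1178·95 + 0.1826·56 + 0.0348·70 + 0.0563·13 = 77.6318
  x_2 = 0.1508·27 + 0.0696·50 + 1.1798·95 + 0.1742·56 + 0.0549·70 + 0.0424·13 = 133.7851
  x_3 = 0.1252·27 + 0.0889·50 + 0.0859·95 + 1.2041·56 + 0.1064·70 + 0.0579·13 = 91.6106
  x_4 = 0.0719·27 + 0.0606·50 + 0.1833·95 + 0.1623·56 + 1.0831·70 + 0.1370·13 = 109.0746
  x_5 = 0.0532·27 + 0.0723·50 + 0.1483·95 + 0.1276·56 + 0.0742·70 + 1.0614·13 = 45.2791
Δx_1 = L[1,0] · Δd_0 = 0.0527 · 4 = 0.2110

0.2110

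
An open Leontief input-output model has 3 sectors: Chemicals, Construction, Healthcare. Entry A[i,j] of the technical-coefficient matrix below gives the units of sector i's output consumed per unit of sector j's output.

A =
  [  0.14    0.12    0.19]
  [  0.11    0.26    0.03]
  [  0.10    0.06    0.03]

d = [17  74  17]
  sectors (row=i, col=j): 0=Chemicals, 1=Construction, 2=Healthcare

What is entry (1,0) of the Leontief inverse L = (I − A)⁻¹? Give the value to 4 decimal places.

L[1,0] = 0.1868

Form M = I − A:
  [  0.86   -0.12   -0.19]
  [ -0.11    0.74   -0.03]
  [ -0.10   -0.06    0.97]
Leontief inverse L = M⁻¹:
  [  1.2192    0.2176    0.2455]
  [  0.1868    1.3881    0.0795]
  [  0.1372    0.1083    1.0612]
Total output x = L · d:
  x_0 = 1.2192·17 + 0.2176·74 + 0.2455·17 = 41.0035
  x_1 = 0.1868·17 + 1.3881·74 + 0.0795·17 = 107.2459
  x_2 = 0.1372·17 + 0.1083·74 + 1.0612·17 = 28.3867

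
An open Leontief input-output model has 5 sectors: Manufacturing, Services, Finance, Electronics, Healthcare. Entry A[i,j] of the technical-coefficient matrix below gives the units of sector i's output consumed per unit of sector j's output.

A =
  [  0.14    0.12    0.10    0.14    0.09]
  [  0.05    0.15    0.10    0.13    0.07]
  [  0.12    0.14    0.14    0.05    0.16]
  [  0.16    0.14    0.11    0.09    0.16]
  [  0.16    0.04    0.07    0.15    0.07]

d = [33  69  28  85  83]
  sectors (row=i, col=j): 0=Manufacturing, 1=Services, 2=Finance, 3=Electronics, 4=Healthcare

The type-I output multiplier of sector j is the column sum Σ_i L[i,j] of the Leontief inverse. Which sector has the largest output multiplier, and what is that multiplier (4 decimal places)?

Form M = I − A:
  [  0.86   -0.12   -0.10   -0.14   -0.09]
  [ -0.05    0.85   -0.10   -0.13   -0.07]
  [ -0.12   -0.14    0.86   -0.05   -0.16]
  [ -0.16   -0.14   -0.11    0.91   -0.16]
  [ -0.16   -0.04   -0.07   -0.15    0.93]
Leontief inverse L = M⁻¹:
  [  1.3134    0.2856    0.2434    0.2960    0.2414]
  [  0.1911    1.2919    0.2217    0.2589    0.1984]
  [  0.2930    0.3018    1.2838    0.2095    0.3080]
  [  0.3507    0.3169    0.2657    1.2657    0.3212]
  [  0.3128    0.1785    0.1909    0.2820    1.2003]
Total output x = L · d:
  x_0 = 1.3134·33 + 0.2856·69 + 0.2434·28 + 0.2960·85 + 0.2414·83 = 115.0648
  x_1 = 0.1911·33 + 1.2919·69 + 0.2217·28 + 0.2589·85 + 0.1984·83 = 140.1300
  x_2 = 0.2930·33 + 0.3018·69 + 1.2838·28 + 0.2095·85 + 0.3080·83 = 109.8081
  x_3 = 0.3507·33 + 0.3169·69 + 0.2657·28 + 1.2657·85 + 0.3212·83 = 175.1213
  x_4 = 0.3128·33 + 0.1785·69 + 0.1909·28 + 0.2820·85 + 1.2003·83 = 151.5810
Output multipliers (column sums of L):
  Manufacturing: 2.4610
  Services: 2.3748
  Finance: 2.2055
  Electronics: 2.3120
  Healthcare: 2.2694

Manufacturing (2.4610)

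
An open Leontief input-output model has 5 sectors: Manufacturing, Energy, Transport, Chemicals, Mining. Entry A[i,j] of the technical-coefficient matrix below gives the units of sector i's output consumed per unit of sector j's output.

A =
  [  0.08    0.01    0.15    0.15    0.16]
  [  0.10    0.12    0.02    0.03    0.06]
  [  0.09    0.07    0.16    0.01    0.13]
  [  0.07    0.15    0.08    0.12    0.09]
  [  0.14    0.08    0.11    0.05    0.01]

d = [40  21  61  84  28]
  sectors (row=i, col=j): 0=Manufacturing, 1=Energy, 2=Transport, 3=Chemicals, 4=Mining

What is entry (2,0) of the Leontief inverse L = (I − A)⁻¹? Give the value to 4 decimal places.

Form M = I − A:
  [  0.92   -0.01   -0.15   -0.15   -0.16]
  [ -0.10    0.88   -0.02   -0.03   -0.06]
  [ -0.09   -0.07    0.84   -0.01   -0.13]
  [ -0.07   -0.15   -0.08    0.88   -0.09]
  [ -0.14   -0.08   -0.11   -0.05    0.99]
Leontief inverse L = M⁻¹:
  [  1.1785    0.0952    0.2667    0.2214    0.2514]
  [  0.1573    1.1672    0.0777    0.0739    0.1131]
  [  0.1732    0.1310    1.2573    0.0600    0.2065]
  [  0.1574    0.2321    0.1684    1.1826    0.1691]
  [  0.2066    0.1341    0.1922    0.1037    1.0863]
Total output x = L · d:
  x_0 = 1.1785·40 + 0.0952·21 + 0.2667·61 + 0.2214·84 + 0.2514·28 = 91.0495
  x_1 = 0.1573·40 + 1.1672·21 + 0.0777·61 + 0.0739·84 + 0.1131·28 = 44.9207
  x_2 = 0.1732·40 + 0.1310·21 + 1.2573·61 + 0.0600·84 + 0.2065·28 = 97.1961
  x_3 = 0.1574·40 + 0.2321·21 + 0.1684·61 + 1.1826·84 + 0.1691·28 = 125.5236
  x_4 = 0.2066·40 + 0.1341·21 + 0.1922·61 + 0.1037·84 + 1.0863·28 = 61.9276

L[2,0] = 0.1732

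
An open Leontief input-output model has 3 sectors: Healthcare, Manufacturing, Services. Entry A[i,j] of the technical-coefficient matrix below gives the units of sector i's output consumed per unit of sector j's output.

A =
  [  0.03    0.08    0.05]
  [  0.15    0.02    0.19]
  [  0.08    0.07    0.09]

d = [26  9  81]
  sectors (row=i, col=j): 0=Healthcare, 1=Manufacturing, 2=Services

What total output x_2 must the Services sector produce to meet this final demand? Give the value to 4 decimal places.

Form M = I − A:
  [  0.97   -0.08   -0.05]
  [ -0.15    0.98   -0.19]
  [ -0.08   -0.07    0.91]
Leontief inverse L = M⁻¹:
  [  1.0514    0.0913    0.0768]
  [  0.1816    1.0516    0.2295]
  [  0.1064    0.0889    1.1233]
Total output x = L · d:
  x_0 = 1.0514·26 + 0.0913·9 + 0.0768·81 = 34.3814
  x_1 = 0.1816·26 + 1.0516·9 + 0.2295·81 = 32.7782
  x_2 = 0.1064·26 + 0.0889·9 + 1.1233·81 = 94.5549

94.5549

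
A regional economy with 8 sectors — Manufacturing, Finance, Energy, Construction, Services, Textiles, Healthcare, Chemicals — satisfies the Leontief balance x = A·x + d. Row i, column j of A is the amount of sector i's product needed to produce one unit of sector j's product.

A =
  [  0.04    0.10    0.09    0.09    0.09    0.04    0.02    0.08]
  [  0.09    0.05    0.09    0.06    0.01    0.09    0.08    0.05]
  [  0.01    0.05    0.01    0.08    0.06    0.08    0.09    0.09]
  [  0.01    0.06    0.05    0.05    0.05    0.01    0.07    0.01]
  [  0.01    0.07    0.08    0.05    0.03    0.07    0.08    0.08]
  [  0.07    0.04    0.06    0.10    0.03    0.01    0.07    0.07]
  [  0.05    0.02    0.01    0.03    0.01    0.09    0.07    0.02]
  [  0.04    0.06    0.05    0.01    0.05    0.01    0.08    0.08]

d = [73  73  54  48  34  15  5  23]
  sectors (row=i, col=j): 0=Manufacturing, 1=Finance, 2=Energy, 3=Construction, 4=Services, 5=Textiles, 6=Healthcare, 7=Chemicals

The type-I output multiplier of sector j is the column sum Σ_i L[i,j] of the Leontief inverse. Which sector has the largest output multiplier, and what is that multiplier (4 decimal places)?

Healthcare (1.9842)

Form M = I − A:
  [  0.96   -0.10   -0.09   -0.09   -0.09   -0.04   -0.02   -0.08]
  [ -0.09    0.95   -0.09   -0.06   -0.01   -0.09   -0.08   -0.05]
  [ -0.01   -0.05    0.99   -0.08   -0.06   -0.08   -0.09   -0.09]
  [ -0.01   -0.06   -0.05    0.95   -0.05   -0.01   -0.07   -0.01]
  [ -0.01   -0.07   -0.08   -0.05    0.97   -0.07   -0.08   -0.08]
  [ -0.07   -0.04   -0.06   -0.10   -0.03    0.99   -0.07   -0.07]
  [ -0.05   -0.02   -0.01   -0.03   -0.01   -0.09    0.93   -0.02]
  [ -0.04   -0.06   -0.05   -0.01   -0.05   -0.01   -0.08    0.92]
Leontief inverse L = M⁻¹:
  [  1.0774    0.1539    0.1429    0.1443    0.1286    0.0893    0.0907    0.1375]
  [  0.1277    1.0993    0.1361    0.1153    0.0485    0.1347    0.1423    0.1030]
  [  0.0433    0.0904    1.0508    0.1213    0.0882    0.1171    0.1473    0.1326]
  [  0.0312    0.0870    0.0763    1.0793    0.0685    0.0414    0.1091    0.0381]
  [  0.0443    0.1106    0.1190    0.0944    1.0598    0.1113    0.1395    0.1262]
  [  0.0985    0.0830    0.0991    0.1416    0.0629    1.0479    0.1234    0.1122]
  [  0.0736    0.0470    0.0370    0.0620    0.0302    0.1139    1.1045    0.0486]
  [  0.0677    0.0952    0.0838    0.0442    0.0752    0.0468    0.1274    1.1196]
Total output x = L · d:
  x_0 = 1.0774·73 + 0.1539·73 + 0.1429·54 + 0.1443·48 + 0.1286·34 + 0.0893·15 + 0.0907·5 + 0.1375·23 = 113.8526
  x_1 = 0.1277·73 + 1.0993·73 + 0.1361·54 + 0.1153·48 + 0.0485·34 + 0.1347·15 + 0.1423·5 + 0.1030·23 = 109.1983
  x_2 = 0.0433·73 + 0.0904·73 + 1.0508·54 + 0.1213·48 + 0.0882·34 + 0.1171·15 + 0.1473·5 + 0.1326·23 = 80.8717
  x_3 = 0.0312·73 + 0.0870·73 + 0.0763·54 + 1.0793·48 + 0.0685·34 + 0.0414·15 + 0.1091·5 + 0.0381·23 = 68.9256
  x_4 = 0.0443·73 + 0.1106·73 + 0.1190·54 + 0.0944·48 + 1.0598·34 + 0.1113·15 + 0.1395·5 + 0.1262·23 = 63.5641
  x_5 = 0.0985·73 + 0.0830·73 + 0.0991·54 + 0.1416·48 + 0.0629·34 + 1.0479·15 + 0.1234·5 + 0.1122·23 = 46.4478
  x_6 = 0.0736·73 + 0.0470·73 + 0.0370·54 + 0.0620·48 + 0.0302·34 + 0.1139·15 + 1.1045·5 + 0.0486·23 = 23.1536
  x_7 = 0.0677·73 + 0.0952·73 + 0.0838·54 + 0.0442·48 + 0.0752·34 + 0.0468·15 + 0.1274·5 + 1.1196·23 = 48.1889
Output multipliers (column sums of L):
  Manufacturing: 1.5637
  Finance: 1.7662
  Energy: 1.7451
  Construction: 1.8025
  Services: 1.5619
  Textiles: 1.7023
  Healthcare: 1.9842
  Chemicals: 1.8177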